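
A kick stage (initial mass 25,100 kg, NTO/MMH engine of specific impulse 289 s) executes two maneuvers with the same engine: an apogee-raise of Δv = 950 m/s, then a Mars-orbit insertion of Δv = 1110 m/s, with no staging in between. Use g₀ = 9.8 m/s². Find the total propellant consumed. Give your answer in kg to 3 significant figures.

total propellant consumed ≈ 13000 kg

v_e = Isp · g₀ = 289 × 9.8 = 2832.2 m/s.
After the first burn: m = 25100 × exp(−950/2832.2) = 25100 × 0.71503 = 17,947.3 kg.
After the second burn: m = 17,947.3 × exp(−1110/2832.2) = 17,947.3 × 0.67576 = 12,128.1 kg.
Total propellant = m₀ − m_final = 25100 − 12,128.1 = 12,971.9 kg.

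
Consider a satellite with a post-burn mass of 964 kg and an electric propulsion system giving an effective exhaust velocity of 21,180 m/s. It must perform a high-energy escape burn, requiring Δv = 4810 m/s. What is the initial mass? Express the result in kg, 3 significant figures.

Using Δv = v_e ln(m₀/m_f): m₀/m_f = exp(Δv / v_e) = exp(4810 / 21180.0) = exp(0.2271) = 1.2550.
m₀ = m_f × 1.2550 = 964 × 1.2550 = 1,209.82 kg.

initial mass ≈ 1210 kg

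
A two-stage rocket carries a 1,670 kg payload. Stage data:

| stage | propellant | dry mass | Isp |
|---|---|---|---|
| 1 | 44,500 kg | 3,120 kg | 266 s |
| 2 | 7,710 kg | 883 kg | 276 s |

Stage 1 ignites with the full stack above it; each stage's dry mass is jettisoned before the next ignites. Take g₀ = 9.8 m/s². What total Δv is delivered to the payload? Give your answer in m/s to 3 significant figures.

Δv ≈ 7580 m/s

Ignition mass of stage 1 = 44,500+3,120 + 7,710+883 + 1,670 = 57,883 kg.
Stage 1: m₀ = 57,883 kg, m_f = 57,883 − 44,500 = 13,383 kg; Δv = 266×9.8×ln(4.325) = 2606.8×1.4644 ≈ 3817 m/s.
Stage 2: m₀ = 10,263 kg, m_f = 10,263 − 7,710 = 2,553 kg; Δv = 276×9.8×ln(4.02) = 2704.8×1.3913 ≈ 3763 m/s.
Total Δv = 3817 + 3763 = 7580 m/s.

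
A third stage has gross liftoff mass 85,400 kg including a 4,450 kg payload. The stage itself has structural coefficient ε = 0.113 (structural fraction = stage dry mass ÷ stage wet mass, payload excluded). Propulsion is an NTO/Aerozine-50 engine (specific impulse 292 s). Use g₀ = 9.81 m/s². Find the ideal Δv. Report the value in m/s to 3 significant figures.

Δv ≈ 5260 m/s

Stage wet mass = m₀ − payload = 85,400 − 4,450 = 80,950 kg.
Stage dry mass = ε × stage wet mass = 0.113 × 80,950 = 9,147.35 kg.
Burnout mass m_f = stage dry + payload = 9,147.35 + 4,450 = 13,597.35 kg.
v_e = Isp · g₀ = 292 × 9.81 = 2864.5 m/s.
From the ideal rocket equation, Δv = v_e · ln(85,400/13,597.35) = 2864.5 × ln(6.281) = 2864.5 × 1.8375 ≈ 5263 m/s.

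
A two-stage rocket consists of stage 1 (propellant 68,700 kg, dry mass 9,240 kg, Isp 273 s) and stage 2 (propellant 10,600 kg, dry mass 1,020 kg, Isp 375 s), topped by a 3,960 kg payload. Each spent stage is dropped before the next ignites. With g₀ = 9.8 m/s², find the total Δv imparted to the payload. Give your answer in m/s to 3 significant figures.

Ignition mass of stage 1 = 68,700+9,240 + 10,600+1,020 + 3,960 = 93,520 kg.
Stage 1: m₀ = 93,520 kg, m_f = 93,520 − 68,700 = 24,820 kg; Δv = 273×9.8×ln(3.768) = 2675.4×1.3265 ≈ 3549 m/s.
Stage 2: m₀ = 15,580 kg, m_f = 15,580 − 10,600 = 4,980 kg; Δv = 375×9.8×ln(3.129) = 3675.0×1.1406 ≈ 4192 m/s.
Total Δv = 3549 + 4192 = 7741 m/s.

Δv ≈ 7740 m/s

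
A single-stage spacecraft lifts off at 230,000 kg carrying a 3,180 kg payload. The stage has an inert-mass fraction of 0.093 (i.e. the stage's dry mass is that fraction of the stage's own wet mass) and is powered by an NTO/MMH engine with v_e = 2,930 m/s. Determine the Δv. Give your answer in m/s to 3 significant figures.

Δv ≈ 6590 m/s

Stage wet mass = m₀ − payload = 230,000 − 3,180 = 226,820 kg.
Stage dry mass = ε × stage wet mass = 0.093 × 226,820 = 21,094.3 kg.
Burnout mass m_f = stage dry + payload = 21,094.3 + 3,180 = 24,274.3 kg.
Rocket equation: Δv = v_e · ln(230,000/24,274.3) = 2930.0 × ln(9.475) = 2930.0 × 2.2487 ≈ 6589 m/s.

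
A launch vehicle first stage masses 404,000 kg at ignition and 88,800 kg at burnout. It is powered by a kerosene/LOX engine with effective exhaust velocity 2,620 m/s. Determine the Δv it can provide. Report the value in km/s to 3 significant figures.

Δv = v_e · ln(m₀/m_f) = 2620.0 × ln(4.55) = 2620.0 × 1.5150 ≈ 3969.4 m/s.

Δv ≈ 3.97 km/s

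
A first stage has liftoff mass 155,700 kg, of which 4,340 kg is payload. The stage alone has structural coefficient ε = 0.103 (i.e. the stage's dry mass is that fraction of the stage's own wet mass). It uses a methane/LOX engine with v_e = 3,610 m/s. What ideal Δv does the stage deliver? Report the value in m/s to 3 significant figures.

Δv ≈ 7420 m/s

Stage wet mass = m₀ − payload = 155,700 − 4,340 = 151,360 kg.
Stage dry mass = ε × stage wet mass = 0.103 × 151,360 = 15,590.1 kg.
Burnout mass m_f = stage dry + payload = 15,590.1 + 4,340 = 19,930.1 kg.
Using Δv = v_e ln(m₀/m_f): Δv = v_e · ln(155,700/19,930.1) = 3610.0 × ln(7.812) = 3610.0 × 2.0557 ≈ 7421 m/s.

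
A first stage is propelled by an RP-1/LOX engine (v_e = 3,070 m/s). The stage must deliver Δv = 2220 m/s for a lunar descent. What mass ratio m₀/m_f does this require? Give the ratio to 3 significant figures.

mass ratio ≈ 2.06

Rocket equation: m₀/m_f = exp(Δv / v_e) = exp(2220 / 3070.0) = exp(0.7231) = 2.0609.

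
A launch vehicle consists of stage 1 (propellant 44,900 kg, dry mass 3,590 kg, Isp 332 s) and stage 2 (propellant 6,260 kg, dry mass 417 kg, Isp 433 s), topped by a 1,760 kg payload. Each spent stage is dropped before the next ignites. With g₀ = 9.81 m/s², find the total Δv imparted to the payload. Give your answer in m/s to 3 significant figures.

Ignition mass of stage 1 = 44,900+3,590 + 6,260+417 + 1,760 = 56,927 kg.
Stage 1: m₀ = 56,927 kg, m_f = 56,927 − 44,900 = 12,027 kg; Δv = 332×9.81×ln(4.733) = 3256.9×1.5546 ≈ 5063 m/s.
Stage 2: m₀ = 8,437 kg, m_f = 8,437 − 6,260 = 2,177 kg; Δv = 433×9.81×ln(3.876) = 4247.7×1.3547 ≈ 5754 m/s.
Total Δv = 5063 + 5754 = 10817 m/s.

Δv ≈ 10800 m/s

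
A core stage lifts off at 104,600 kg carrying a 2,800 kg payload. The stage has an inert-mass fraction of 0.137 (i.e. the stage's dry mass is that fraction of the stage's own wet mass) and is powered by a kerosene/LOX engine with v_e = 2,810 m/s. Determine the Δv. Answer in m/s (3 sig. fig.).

Stage wet mass = m₀ − payload = 104,600 − 2,800 = 101,800 kg.
Stage dry mass = ε × stage wet mass = 0.137 × 101,800 = 13,946.6 kg.
Burnout mass m_f = stage dry + payload = 13,946.6 + 2,800 = 16,746.6 kg.
Δv = v_e · ln(104,600/16,746.6) = 2810.0 × ln(6.246) = 2810.0 × 1.8319 ≈ 5148 m/s.

Δv ≈ 5150 m/s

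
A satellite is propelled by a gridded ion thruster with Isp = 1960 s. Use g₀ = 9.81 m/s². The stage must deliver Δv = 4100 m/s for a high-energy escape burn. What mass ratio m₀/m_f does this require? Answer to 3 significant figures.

v_e = Isp · g₀ = 1960 × 9.81 = 19227.6 m/s.
Rocket equation: m₀/m_f = exp(Δv / v_e) = exp(4100 / 19227.6) = exp(0.2132) = 1.2377.

mass ratio ≈ 1.24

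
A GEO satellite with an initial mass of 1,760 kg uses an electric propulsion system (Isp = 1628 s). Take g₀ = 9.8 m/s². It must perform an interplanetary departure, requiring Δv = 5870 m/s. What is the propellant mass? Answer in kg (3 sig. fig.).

v_e = Isp · g₀ = 1628 × 9.8 = 15954.4 m/s.
Rocket equation: m₀/m_f = exp(Δv / v_e) = exp(5870 / 15954.4) = exp(0.3679) = 1.4447.
m_f = 1,760 / 1.4447 = 1,218.25 kg, so propellant = m₀ − m_f = 1,760 − 1,218.25 = 541.75 kg.

propellant mass ≈ 542 kg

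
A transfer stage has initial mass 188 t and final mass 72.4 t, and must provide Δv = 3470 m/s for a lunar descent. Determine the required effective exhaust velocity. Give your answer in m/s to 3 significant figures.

v_e ≈ 3640 m/s

ln(m₀/m_f) = ln(188000/72400) = ln(2.597) = 0.9542.
v_e = Δv / ln(m₀/m_f) = 3470 / 0.9542 = 3636.4 m/s.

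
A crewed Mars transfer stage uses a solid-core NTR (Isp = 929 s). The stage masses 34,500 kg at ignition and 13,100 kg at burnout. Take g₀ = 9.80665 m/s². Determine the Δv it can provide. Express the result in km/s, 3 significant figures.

Δv ≈ 8.82 km/s

v_e = Isp · g₀ = 929 × 9.80665 = 9110.4 m/s.
Using Δv = v_e ln(m₀/m_f): Δv = v_e · ln(m₀/m_f) = 9110.4 × ln(2.634) = 9110.4 × 0.9683 ≈ 8822.0 m/s.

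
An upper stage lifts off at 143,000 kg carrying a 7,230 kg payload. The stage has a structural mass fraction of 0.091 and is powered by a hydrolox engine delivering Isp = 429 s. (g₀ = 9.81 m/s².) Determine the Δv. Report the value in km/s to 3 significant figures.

Stage wet mass = m₀ − payload = 143,000 − 7,230 = 135,770 kg.
Stage dry mass = ε × stage wet mass = 0.091 × 135,770 = 12,355.1 kg.
Burnout mass m_f = stage dry + payload = 12,355.1 + 7,230 = 19,585.1 kg.
v_e = Isp · g₀ = 429 × 9.81 = 4208.5 m/s.
By the Tsiolkovsky rocket equation, Δv = v_e · ln(143,000/19,585.1) = 4208.5 × ln(7.301) = 4208.5 × 1.9881 ≈ 8367 m/s.

Δv ≈ 8.37 km/s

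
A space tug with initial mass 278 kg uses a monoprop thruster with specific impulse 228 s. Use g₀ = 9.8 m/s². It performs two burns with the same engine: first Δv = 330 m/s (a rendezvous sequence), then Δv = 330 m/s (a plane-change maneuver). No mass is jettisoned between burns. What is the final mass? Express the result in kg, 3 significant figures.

final mass ≈ 207 kg

v_e = Isp · g₀ = 228 × 9.8 = 2234.4 m/s.
After the first burn: m = 278 × exp(−330/2234.4) = 278 × 0.86270 = 239.831 kg.
After the second burn: m = 239.831 × exp(−330/2234.4) = 239.831 × 0.86270 = 206.902 kg.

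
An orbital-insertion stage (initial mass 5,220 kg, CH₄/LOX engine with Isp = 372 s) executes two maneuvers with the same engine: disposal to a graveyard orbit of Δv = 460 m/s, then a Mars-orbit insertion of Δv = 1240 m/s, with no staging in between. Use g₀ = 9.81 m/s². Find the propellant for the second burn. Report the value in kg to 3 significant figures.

propellant for the second burn ≈ 1330 kg

v_e = Isp · g₀ = 372 × 9.81 = 3649.3 m/s.
After the first burn: m = 5220 × exp(−460/3649.3) = 5220 × 0.88157 = 4,601.8 kg.
After the second burn: m = 4,601.8 × exp(−1240/3649.3) = 4,601.8 × 0.71192 = 3,276.11 kg.
Second-burn propellant = 4,601.8 − 3,276.11 = 1,325.69 kg.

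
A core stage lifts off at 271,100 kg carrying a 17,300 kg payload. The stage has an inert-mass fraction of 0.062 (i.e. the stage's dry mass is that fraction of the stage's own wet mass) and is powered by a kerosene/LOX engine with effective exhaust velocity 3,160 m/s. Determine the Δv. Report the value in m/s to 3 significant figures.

Δv ≈ 6650 m/s

Stage wet mass = m₀ − payload = 271,100 − 17,300 = 253,800 kg.
Stage dry mass = ε × stage wet mass = 0.062 × 253,800 = 15,735.6 kg.
Burnout mass m_f = stage dry + payload = 15,735.6 + 17,300 = 33,035.6 kg.
From the ideal rocket equation, Δv = v_e · ln(271,100/33,035.6) = 3160.0 × ln(8.206) = 3160.0 × 2.1049 ≈ 6651 m/s.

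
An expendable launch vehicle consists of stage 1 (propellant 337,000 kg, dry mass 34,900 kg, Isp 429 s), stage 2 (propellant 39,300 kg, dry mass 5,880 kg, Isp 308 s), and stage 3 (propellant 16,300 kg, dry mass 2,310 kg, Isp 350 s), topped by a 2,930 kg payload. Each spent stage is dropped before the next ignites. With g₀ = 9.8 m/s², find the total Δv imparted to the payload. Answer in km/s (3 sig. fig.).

Ignition mass of stage 1 = 337,000+34,900 + 39,300+5,880 + 16,300+2,310 + 2,930 = 438,620 kg.
Stage 1: m₀ = 438,620 kg, m_f = 438,620 − 337,000 = 101,620 kg; Δv = 429×9.8×ln(4.316) = 4204.2×1.4624 ≈ 6148 m/s.
Stage 2: m₀ = 66,720 kg, m_f = 66,720 − 39,300 = 27,420 kg; Δv = 308×9.8×ln(2.433) = 3018.4×0.8892 ≈ 2684 m/s.
Stage 3: m₀ = 21,540 kg, m_f = 21,540 − 16,300 = 5,240 kg; Δv = 350×9.8×ln(4.111) = 3430.0×1.4136 ≈ 4849 m/s.
Total Δv = 6148 + 2684 + 4849 = 13681 m/s.

Δv ≈ 13.7 km/s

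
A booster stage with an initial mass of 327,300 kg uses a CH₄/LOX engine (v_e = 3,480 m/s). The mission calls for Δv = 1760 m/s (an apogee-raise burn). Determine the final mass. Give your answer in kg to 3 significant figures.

Rocket equation: m₀/m_f = exp(Δv / v_e) = exp(1760 / 3480.0) = exp(0.5057) = 1.6582.
m_f = m₀ / 1.6582 = 327,300 / 1.6582 = 197,383 kg.

final mass ≈ 197000 kg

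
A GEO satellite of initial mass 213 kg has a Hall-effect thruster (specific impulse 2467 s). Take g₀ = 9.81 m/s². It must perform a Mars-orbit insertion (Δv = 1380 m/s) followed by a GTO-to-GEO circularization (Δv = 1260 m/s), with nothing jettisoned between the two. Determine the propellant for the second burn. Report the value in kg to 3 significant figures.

v_e = Isp · g₀ = 2467 × 9.81 = 24201.3 m/s.
After the first burn: m = 213 × exp(−1380/24201.3) = 213 × 0.94457 = 201.193 kg.
After the second burn: m = 201.193 × exp(−1260/24201.3) = 201.193 × 0.94927 = 190.986 kg.
Second-burn propellant = 201.193 − 190.986 = 10.207 kg.

propellant for the second burn ≈ 10.2 kg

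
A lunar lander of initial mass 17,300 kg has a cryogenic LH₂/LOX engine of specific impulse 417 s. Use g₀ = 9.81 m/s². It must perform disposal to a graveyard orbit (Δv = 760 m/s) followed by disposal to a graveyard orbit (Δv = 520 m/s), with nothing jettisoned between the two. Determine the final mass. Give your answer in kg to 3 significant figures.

v_e = Isp · g₀ = 417 × 9.81 = 4090.8 m/s.
After the first burn: m = 17300 × exp(−760/4090.8) = 17300 × 0.83045 = 14,366.8 kg.
After the second burn: m = 14,366.8 × exp(−520/4090.8) = 14,366.8 × 0.88063 = 12,651.8 kg.

final mass ≈ 12700 kg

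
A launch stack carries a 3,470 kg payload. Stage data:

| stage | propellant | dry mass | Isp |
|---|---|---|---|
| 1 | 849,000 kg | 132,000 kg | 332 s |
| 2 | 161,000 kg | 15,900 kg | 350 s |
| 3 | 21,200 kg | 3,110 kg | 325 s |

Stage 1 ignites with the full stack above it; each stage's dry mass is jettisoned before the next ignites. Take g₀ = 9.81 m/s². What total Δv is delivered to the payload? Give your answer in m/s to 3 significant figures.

Δv ≈ 14000 m/s

Ignition mass of stage 1 = 849,000+132,000 + 161,000+15,900 + 21,200+3,110 + 3,470 = 1,185,680 kg.
Stage 1: m₀ = 1,185,680 kg, m_f = 1,185,680 − 849,000 = 336,680 kg; Δv = 332×9.81×ln(3.522) = 3256.9×1.2589 ≈ 4100 m/s.
Stage 2: m₀ = 204,680 kg, m_f = 204,680 − 161,000 = 43,680 kg; Δv = 350×9.81×ln(4.686) = 3433.5×1.5446 ≈ 5303 m/s.
Stage 3: m₀ = 27,780 kg, m_f = 27,780 − 21,200 = 6,580 kg; Δv = 325×9.81×ln(4.222) = 3188.2×1.4403 ≈ 4592 m/s.
Total Δv = 4100 + 5303 + 4592 = 13995 m/s.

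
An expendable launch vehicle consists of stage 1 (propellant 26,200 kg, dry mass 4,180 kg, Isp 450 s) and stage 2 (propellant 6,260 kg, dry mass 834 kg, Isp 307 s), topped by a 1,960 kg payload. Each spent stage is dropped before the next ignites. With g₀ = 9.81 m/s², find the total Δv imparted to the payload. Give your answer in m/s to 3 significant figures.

Ignition mass of stage 1 = 26,200+4,180 + 6,260+834 + 1,960 = 39,434 kg.
Stage 1: m₀ = 39,434 kg, m_f = 39,434 − 26,200 = 13,234 kg; Δv = 450×9.81×ln(2.98) = 4414.5×1.0918 ≈ 4820 m/s.
Stage 2: m₀ = 9,054 kg, m_f = 9,054 − 6,260 = 2,794 kg; Δv = 307×9.81×ln(3.241) = 3011.7×1.1757 ≈ 3541 m/s.
Total Δv = 4820 + 3541 = 8361 m/s.

Δv ≈ 8360 m/s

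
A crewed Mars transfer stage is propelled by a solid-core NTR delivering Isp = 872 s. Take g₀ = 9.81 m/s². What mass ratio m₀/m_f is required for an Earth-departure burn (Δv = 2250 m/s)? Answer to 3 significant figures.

v_e = Isp · g₀ = 872 × 9.81 = 8554.3 m/s.
From the ideal rocket equation, m₀/m_f = exp(Δv / v_e) = exp(2250 / 8554.3) = exp(0.2630) = 1.3009.

mass ratio ≈ 1.30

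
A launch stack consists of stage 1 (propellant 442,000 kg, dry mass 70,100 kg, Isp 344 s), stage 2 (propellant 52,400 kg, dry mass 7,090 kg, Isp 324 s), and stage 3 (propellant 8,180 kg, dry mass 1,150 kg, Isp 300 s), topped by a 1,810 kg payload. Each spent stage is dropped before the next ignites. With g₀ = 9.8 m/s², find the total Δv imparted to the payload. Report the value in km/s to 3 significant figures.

Ignition mass of stage 1 = 442,000+70,100 + 52,400+7,090 + 8,180+1,150 + 1,810 = 582,730 kg.
Stage 1: m₀ = 582,730 kg, m_f = 582,730 − 442,000 = 140,730 kg; Δv = 344×9.8×ln(4.141) = 3371.2×1.4209 ≈ 4790 m/s.
Stage 2: m₀ = 70,630 kg, m_f = 70,630 − 52,400 = 18,230 kg; Δv = 324×9.8×ln(3.874) = 3175.2×1.3544 ≈ 4300 m/s.
Stage 3: m₀ = 11,140 kg, m_f = 11,140 − 8,180 = 2,960 kg; Δv = 300×9.8×ln(3.764) = 2940.0×1.3254 ≈ 3897 m/s.
Total Δv = 4790 + 4300 + 3897 = 12987 m/s.

Δv ≈ 13.0 km/s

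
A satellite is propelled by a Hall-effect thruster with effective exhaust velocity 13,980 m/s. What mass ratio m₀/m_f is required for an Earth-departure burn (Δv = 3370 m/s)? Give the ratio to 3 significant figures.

m₀/m_f = exp(Δv / v_e) = exp(3370 / 13980.0) = exp(0.2411) = 1.2726.

mass ratio ≈ 1.27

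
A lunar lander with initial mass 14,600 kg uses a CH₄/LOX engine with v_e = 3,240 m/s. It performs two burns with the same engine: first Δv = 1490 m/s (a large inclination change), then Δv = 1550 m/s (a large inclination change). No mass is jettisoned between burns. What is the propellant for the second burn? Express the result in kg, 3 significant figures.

propellant for the second burn ≈ 3500 kg

After the first burn: m = 14600 × exp(−1490/3240.0) = 14600 × 0.63136 = 9,217.86 kg.
After the second burn: m = 9,217.86 × exp(−1550/3240.0) = 9,217.86 × 0.61978 = 5,713.05 kg.
Second-burn propellant = 9,217.86 − 5,713.05 = 3,504.81 kg.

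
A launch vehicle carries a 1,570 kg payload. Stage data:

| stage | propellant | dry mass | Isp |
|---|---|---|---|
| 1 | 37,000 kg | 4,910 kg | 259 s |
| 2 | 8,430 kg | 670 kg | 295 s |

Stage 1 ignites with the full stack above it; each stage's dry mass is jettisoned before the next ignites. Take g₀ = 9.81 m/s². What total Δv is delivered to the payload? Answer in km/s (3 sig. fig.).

Δv ≈ 7.61 km/s

Ignition mass of stage 1 = 37,000+4,910 + 8,430+670 + 1,570 = 52,580 kg.
Stage 1: m₀ = 52,580 kg, m_f = 52,580 − 37,000 = 15,580 kg; Δv = 259×9.81×ln(3.375) = 2540.8×1.2163 ≈ 3090 m/s.
Stage 2: m₀ = 10,670 kg, m_f = 10,670 − 8,430 = 2,240 kg; Δv = 295×9.81×ln(4.763) = 2894.0×1.5610 ≈ 4517 m/s.
Total Δv = 3090 + 4517 = 7607 m/s.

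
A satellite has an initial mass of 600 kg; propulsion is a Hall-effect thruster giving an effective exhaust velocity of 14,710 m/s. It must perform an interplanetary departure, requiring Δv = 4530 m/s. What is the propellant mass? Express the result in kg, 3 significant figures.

m₀/m_f = exp(Δv / v_e) = exp(4530 / 14710.0) = exp(0.3080) = 1.3606.
m_f = 600 / 1.3606 = 440.982 kg, so propellant = m₀ − m_f = 600 − 440.982 = 159.018 kg.

propellant mass ≈ 159 kg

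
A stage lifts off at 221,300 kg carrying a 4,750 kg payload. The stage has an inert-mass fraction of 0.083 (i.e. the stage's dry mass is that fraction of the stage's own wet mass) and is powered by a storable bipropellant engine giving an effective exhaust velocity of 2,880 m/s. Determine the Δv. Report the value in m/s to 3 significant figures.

Δv ≈ 6560 m/s

Stage wet mass = m₀ − payload = 221,300 − 4,750 = 216,550 kg.
Stage dry mass = ε × stage wet mass = 0.083 × 216,550 = 17,973.7 kg.
Burnout mass m_f = stage dry + payload = 17,973.7 + 4,750 = 22,723.7 kg.
Δv = v_e · ln(221,300/22,723.7) = 2880.0 × ln(9.739) = 2880.0 × 2.2761 ≈ 6555 m/s.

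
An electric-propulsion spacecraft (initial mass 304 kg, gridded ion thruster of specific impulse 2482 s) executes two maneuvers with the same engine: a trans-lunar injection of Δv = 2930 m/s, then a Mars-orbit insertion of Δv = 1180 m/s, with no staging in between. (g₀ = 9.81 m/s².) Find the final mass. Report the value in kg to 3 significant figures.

final mass ≈ 257 kg

v_e = Isp · g₀ = 2482 × 9.81 = 24348.4 m/s.
After the first burn: m = 304 × exp(−2930/24348.4) = 304 × 0.88662 = 269.532 kg.
After the second burn: m = 269.532 × exp(−1180/24348.4) = 269.532 × 0.95269 = 256.78 kg.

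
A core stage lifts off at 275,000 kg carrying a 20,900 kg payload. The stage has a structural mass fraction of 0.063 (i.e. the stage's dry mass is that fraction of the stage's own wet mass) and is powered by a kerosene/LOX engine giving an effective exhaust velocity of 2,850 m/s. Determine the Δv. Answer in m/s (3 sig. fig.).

Δv ≈ 5720 m/s

Stage wet mass = m₀ − payload = 275,000 − 20,900 = 254,100 kg.
Stage dry mass = ε × stage wet mass = 0.063 × 254,100 = 16,008.3 kg.
Burnout mass m_f = stage dry + payload = 16,008.3 + 20,900 = 36,908.3 kg.
From the ideal rocket equation, Δv = v_e · ln(275,000/36,908.3) = 2850.0 × ln(7.451) = 2850.0 × 2.0083 ≈ 5724 m/s.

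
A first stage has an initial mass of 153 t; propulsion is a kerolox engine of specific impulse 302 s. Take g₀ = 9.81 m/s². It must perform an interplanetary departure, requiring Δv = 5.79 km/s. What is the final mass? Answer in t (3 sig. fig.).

v_e = Isp · g₀ = 302 × 9.81 = 2962.6 m/s.
m₀/m_f = exp(Δv / v_e) = exp(5790 / 2962.6) = exp(1.9544) = 7.0593.
m_f = m₀ / 7.0593 = 153 / 7.0593 = 21.6735 t.

final mass ≈ 21.7 t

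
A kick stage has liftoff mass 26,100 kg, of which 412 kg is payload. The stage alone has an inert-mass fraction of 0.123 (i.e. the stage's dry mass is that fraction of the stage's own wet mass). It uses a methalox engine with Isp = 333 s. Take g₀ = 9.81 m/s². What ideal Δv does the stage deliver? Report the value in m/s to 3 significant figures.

Δv ≈ 6500 m/s

Stage wet mass = m₀ − payload = 26,100 − 412 = 25,688 kg.
Stage dry mass = ε × stage wet mass = 0.123 × 25,688 = 3,159.62 kg.
Burnout mass m_f = stage dry + payload = 3,159.62 + 412 = 3,571.62 kg.
v_e = Isp · g₀ = 333 × 9.81 = 3266.7 m/s.
Rocket equation: Δv = v_e · ln(26,100/3,571.62) = 3266.7 × ln(7.308) = 3266.7 × 1.9889 ≈ 6497 m/s.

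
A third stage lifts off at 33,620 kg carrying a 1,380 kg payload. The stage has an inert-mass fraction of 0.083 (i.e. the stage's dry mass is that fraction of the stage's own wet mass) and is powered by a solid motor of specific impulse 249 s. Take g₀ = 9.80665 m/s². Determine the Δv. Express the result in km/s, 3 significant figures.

Stage wet mass = m₀ − payload = 33,620 − 1,380 = 32,240 kg.
Stage dry mass = ε × stage wet mass = 0.083 × 32,240 = 2,675.92 kg.
Burnout mass m_f = stage dry + payload = 2,675.92 + 1,380 = 4,055.92 kg.
v_e = Isp · g₀ = 249 × 9.80665 = 2441.9 m/s.
Δv = v_e · ln(33,620/4,055.92) = 2441.9 × ln(8.289) = 2441.9 × 2.1149 ≈ 5164 m/s.

Δv ≈ 5.16 km/s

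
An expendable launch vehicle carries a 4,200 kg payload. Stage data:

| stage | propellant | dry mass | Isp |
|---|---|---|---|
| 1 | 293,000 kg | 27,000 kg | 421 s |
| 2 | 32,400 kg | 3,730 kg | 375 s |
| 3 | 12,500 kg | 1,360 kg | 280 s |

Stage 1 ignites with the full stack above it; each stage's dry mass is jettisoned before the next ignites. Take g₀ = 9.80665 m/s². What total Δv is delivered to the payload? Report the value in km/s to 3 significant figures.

Ignition mass of stage 1 = 293,000+27,000 + 32,400+3,730 + 12,500+1,360 + 4,200 = 374,190 kg.
Stage 1: m₀ = 374,190 kg, m_f = 374,190 − 293,000 = 81,190 kg; Δv = 421×9.80665×ln(4.609) = 4128.6×1.5280 ≈ 6308 m/s.
Stage 2: m₀ = 54,190 kg, m_f = 54,190 − 32,400 = 21,790 kg; Δv = 375×9.80665×ln(2.487) = 3677.5×0.9110 ≈ 3350 m/s.
Stage 3: m₀ = 18,060 kg, m_f = 18,060 − 12,500 = 5,560 kg; Δv = 280×9.80665×ln(3.248) = 2745.9×1.1781 ≈ 3235 m/s.
Total Δv = 6308 + 3350 + 3235 = 12893 m/s.

Δv ≈ 12.9 km/s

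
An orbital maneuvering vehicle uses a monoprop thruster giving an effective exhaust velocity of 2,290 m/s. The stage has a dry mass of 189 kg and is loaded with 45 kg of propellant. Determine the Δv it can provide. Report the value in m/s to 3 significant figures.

Δv ≈ 489 m/s

m₀ = m_dry + m_prop = 189 + 45 = 234 kg.
Δv = v_e · ln(m₀/m_f) = 2290.0 × ln(1.238) = 2290.0 × 0.2136 ≈ 489.1 m/s.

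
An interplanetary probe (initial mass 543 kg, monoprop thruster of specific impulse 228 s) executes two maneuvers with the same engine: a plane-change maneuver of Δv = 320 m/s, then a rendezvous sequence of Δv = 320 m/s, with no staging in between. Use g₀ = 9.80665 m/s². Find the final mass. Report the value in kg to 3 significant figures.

v_e = Isp · g₀ = 228 × 9.80665 = 2235.9 m/s.
After the first burn: m = 543 × exp(−320/2235.9) = 543 × 0.86665 = 470.591 kg.
After the second burn: m = 470.591 × exp(−320/2235.9) = 470.591 × 0.86665 = 407.838 kg.

final mass ≈ 408 kg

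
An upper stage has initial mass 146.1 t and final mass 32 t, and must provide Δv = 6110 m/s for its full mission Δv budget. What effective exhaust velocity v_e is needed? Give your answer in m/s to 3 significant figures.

ln(m₀/m_f) = ln(146100/32000) = ln(4.566) = 1.5186.
v_e = Δv / ln(m₀/m_f) = 6110 / 1.5186 = 4023.6 m/s.

v_e ≈ 4020 m/s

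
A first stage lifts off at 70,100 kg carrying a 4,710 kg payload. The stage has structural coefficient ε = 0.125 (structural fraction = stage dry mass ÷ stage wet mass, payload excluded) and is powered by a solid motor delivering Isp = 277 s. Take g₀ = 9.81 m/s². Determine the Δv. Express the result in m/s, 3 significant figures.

Stage wet mass = m₀ − payload = 70,100 − 4,710 = 65,390 kg.
Stage dry mass = ε × stage wet mass = 0.125 × 65,390 = 8,173.75 kg.
Burnout mass m_f = stage dry + payload = 8,173.75 + 4,710 = 12,883.75 kg.
v_e = Isp · g₀ = 277 × 9.81 = 2717.4 m/s.
Δv = v_e · ln(70,100/12,883.75) = 2717.4 × ln(5.441) = 2717.4 × 1.6940 ≈ 4603 m/s.

Δv ≈ 4600 m/s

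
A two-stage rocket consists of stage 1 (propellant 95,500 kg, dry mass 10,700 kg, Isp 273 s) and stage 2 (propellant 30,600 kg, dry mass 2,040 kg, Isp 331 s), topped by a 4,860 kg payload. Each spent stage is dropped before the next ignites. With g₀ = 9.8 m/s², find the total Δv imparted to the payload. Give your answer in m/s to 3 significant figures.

Ignition mass of stage 1 = 95,500+10,700 + 30,600+2,040 + 4,860 = 143,700 kg.
Stage 1: m₀ = 143,700 kg, m_f = 143,700 − 95,500 = 48,200 kg; Δv = 273×9.8×ln(2.981) = 2675.4×1.0924 ≈ 2923 m/s.
Stage 2: m₀ = 37,500 kg, m_f = 37,500 − 30,600 = 6,900 kg; Δv = 331×9.8×ln(5.435) = 3243.8×1.6928 ≈ 5491 m/s.
Total Δv = 2923 + 5491 = 8414 m/s.

Δv ≈ 8410 m/s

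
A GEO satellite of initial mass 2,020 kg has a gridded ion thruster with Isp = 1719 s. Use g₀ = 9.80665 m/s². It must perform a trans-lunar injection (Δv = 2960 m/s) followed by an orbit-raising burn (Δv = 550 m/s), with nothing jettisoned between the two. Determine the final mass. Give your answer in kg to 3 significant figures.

final mass ≈ 1640 kg

v_e = Isp · g₀ = 1719 × 9.80665 = 16857.6 m/s.
After the first burn: m = 2020 × exp(−2960/16857.6) = 2020 × 0.83896 = 1,694.7 kg.
After the second burn: m = 1,694.7 × exp(−550/16857.6) = 1,694.7 × 0.96790 = 1,640.3 kg.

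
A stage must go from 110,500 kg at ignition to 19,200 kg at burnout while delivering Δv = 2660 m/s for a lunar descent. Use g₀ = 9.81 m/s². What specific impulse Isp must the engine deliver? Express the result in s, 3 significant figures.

Isp ≈ 155 s

ln(m₀/m_f) = ln(110500/19200) = ln(5.755) = 1.7501.
By the Tsiolkovsky rocket equation, v_e = Δv / ln(m₀/m_f) = 2660 / 1.7501 = 1519.9 m/s.
Isp = v_e / g₀ = 1519.9 / 9.81 = 154.9 s.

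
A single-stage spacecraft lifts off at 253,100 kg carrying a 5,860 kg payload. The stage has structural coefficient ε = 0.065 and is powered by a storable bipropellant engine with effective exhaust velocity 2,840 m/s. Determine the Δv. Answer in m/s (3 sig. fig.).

Δv ≈ 6950 m/s

Stage wet mass = m₀ − payload = 253,100 − 5,860 = 247,240 kg.
Stage dry mass = ε × stage wet mass = 0.065 × 247,240 = 16,070.6 kg.
Burnout mass m_f = stage dry + payload = 16,070.6 + 5,860 = 21,930.6 kg.
Δv = v_e · ln(253,100/21,930.6) = 2840.0 × ln(11.54) = 2840.0 × 2.4459 ≈ 6946 m/s.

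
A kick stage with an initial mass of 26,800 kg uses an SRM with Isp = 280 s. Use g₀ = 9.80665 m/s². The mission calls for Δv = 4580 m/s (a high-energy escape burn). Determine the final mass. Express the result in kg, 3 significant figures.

v_e = Isp · g₀ = 280 × 9.80665 = 2745.9 m/s.
From the ideal rocket equation, m₀/m_f = exp(Δv / v_e) = exp(4580 / 2745.9) = exp(1.6680) = 5.3014.
m_f = m₀ / 5.3014 = 26,800 / 5.3014 = 5,055.27 kg.

final mass ≈ 5060 kg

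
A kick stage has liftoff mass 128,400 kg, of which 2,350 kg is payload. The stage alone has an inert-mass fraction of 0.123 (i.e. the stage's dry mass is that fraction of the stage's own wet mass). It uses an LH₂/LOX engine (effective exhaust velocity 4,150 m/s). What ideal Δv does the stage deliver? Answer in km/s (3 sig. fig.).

Δv ≈ 8.19 km/s

Stage wet mass = m₀ − payload = 128,400 − 2,350 = 126,050 kg.
Stage dry mass = ε × stage wet mass = 0.123 × 126,050 = 15,504.2 kg.
Burnout mass m_f = stage dry + payload = 15,504.2 + 2,350 = 17,854.2 kg.
Rocket equation: Δv = v_e · ln(128,400/17,854.2) = 4150.0 × ln(7.192) = 4150.0 × 1.9729 ≈ 8188 m/s.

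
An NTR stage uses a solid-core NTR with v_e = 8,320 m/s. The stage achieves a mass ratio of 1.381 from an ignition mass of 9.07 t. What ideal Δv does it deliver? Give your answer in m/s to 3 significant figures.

Δv ≈ 2690 m/s

Δv = v_e · ln(1.381) = 8320.0 × 0.3228 ≈ 2685.8 m/s.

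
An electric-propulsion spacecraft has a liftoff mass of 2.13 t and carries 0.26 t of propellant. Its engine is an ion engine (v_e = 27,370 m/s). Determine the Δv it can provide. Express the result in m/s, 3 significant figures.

Δv ≈ 3560 m/s

m_f = m₀ − m_prop = 2.13 − 0.26 = 1.87 t.
Δv = v_e · ln(m₀/m_f) = 27370.0 × ln(1.139) = 27370.0 × 0.1302 ≈ 3563.1 m/s.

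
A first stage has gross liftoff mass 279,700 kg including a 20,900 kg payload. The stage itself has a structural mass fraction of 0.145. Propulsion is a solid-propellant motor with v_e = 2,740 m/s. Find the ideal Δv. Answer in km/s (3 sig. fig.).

Stage wet mass = m₀ − payload = 279,700 − 20,900 = 258,800 kg.
Stage dry mass = ε × stage wet mass = 0.145 × 258,800 = 37,526 kg.
Burnout mass m_f = stage dry + payload = 37,526 + 20,900 = 58,426 kg.
Δv = v_e · ln(279,700/58,426) = 2740.0 × ln(4.787) = 2740.0 × 1.5660 ≈ 4291 m/s.

Δv ≈ 4.29 km/s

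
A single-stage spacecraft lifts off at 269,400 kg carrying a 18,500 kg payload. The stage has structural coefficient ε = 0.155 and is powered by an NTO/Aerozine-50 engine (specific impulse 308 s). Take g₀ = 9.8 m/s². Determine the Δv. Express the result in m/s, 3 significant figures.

Δv ≈ 4670 m/s

Stage wet mass = m₀ − payload = 269,400 − 18,500 = 250,900 kg.
Stage dry mass = ε × stage wet mass = 0.155 × 250,900 = 38,889.5 kg.
Burnout mass m_f = stage dry + payload = 38,889.5 + 18,500 = 57,389.5 kg.
v_e = Isp · g₀ = 308 × 9.8 = 3018.4 m/s.
Using Δv = v_e ln(m₀/m_f): Δv = v_e · ln(269,400/57,389.5) = 3018.4 × ln(4.694) = 3018.4 × 1.5463 ≈ 4667 m/s.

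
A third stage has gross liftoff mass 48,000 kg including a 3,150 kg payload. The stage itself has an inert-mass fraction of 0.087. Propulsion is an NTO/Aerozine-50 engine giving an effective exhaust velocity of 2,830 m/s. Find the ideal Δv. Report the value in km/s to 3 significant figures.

Stage wet mass = m₀ − payload = 48,000 − 3,150 = 44,850 kg.
Stage dry mass = ε × stage wet mass = 0.087 × 44,850 = 3,901.95 kg.
Burnout mass m_f = stage dry + payload = 3,901.95 + 3,150 = 7,051.95 kg.
Δv = v_e · ln(48,000/7,051.95) = 2830.0 × ln(6.807) = 2830.0 × 1.9179 ≈ 5428 m/s.

Δv ≈ 5.43 km/s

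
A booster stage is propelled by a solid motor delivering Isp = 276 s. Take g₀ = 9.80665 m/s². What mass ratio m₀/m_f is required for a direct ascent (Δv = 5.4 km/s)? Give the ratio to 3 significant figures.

mass ratio ≈ 7.35

v_e = Isp · g₀ = 276 × 9.80665 = 2706.6 m/s.
From the ideal rocket equation, m₀/m_f = exp(Δv / v_e) = exp(5400 / 2706.6) = exp(1.9951) = 7.3529.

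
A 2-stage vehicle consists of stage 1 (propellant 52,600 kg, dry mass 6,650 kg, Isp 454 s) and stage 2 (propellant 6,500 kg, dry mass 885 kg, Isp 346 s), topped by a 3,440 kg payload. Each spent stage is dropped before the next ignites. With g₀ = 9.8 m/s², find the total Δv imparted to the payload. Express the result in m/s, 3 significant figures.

Ignition mass of stage 1 = 52,600+6,650 + 6,500+885 + 3,440 = 70,075 kg.
Stage 1: m₀ = 70,075 kg, m_f = 70,075 − 52,600 = 17,475 kg; Δv = 454×9.8×ln(4.01) = 4449.2×1.3888 ≈ 6179 m/s.
Stage 2: m₀ = 10,825 kg, m_f = 10,825 − 6,500 = 4,325 kg; Δv = 346×9.8×ln(2.503) = 3390.8×0.9174 ≈ 3111 m/s.
Total Δv = 6179 + 3111 = 9290 m/s.

Δv ≈ 9290 m/s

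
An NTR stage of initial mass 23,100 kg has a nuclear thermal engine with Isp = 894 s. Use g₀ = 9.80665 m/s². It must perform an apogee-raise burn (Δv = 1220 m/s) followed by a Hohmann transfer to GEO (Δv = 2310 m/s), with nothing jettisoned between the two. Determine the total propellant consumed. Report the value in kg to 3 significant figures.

total propellant consumed ≈ 7660 kg

v_e = Isp · g₀ = 894 × 9.80665 = 8767.1 m/s.
After the first burn: m = 23100 × exp(−1220/8767.1) = 23100 × 0.87009 = 20,099.1 kg.
After the second burn: m = 20,099.1 × exp(−2310/8767.1) = 20,099.1 × 0.76837 = 15,443.5 kg.
Total propellant = m₀ − m_final = 23100 − 15,443.5 = 7,656.5 kg.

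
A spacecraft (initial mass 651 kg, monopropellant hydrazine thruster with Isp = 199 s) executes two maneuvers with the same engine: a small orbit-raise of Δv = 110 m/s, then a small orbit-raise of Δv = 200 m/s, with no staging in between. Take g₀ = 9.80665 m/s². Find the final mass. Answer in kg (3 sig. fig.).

v_e = Isp · g₀ = 199 × 9.80665 = 1951.5 m/s.
After the first burn: m = 651 × exp(−110/1951.5) = 651 × 0.94519 = 615.319 kg.
After the second burn: m = 615.319 × exp(−200/1951.5) = 615.319 × 0.90259 = 555.381 kg.

final mass ≈ 555 kg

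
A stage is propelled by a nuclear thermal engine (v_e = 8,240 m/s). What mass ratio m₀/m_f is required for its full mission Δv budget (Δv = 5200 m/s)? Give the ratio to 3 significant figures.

mass ratio ≈ 1.88

m₀/m_f = exp(Δv / v_e) = exp(5200 / 8240.0) = exp(0.6311) = 1.8796.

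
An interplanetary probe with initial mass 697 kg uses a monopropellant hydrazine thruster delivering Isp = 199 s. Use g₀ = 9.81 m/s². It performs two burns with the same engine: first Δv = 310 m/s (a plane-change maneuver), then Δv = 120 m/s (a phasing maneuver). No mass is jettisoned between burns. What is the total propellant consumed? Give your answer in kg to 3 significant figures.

total propellant consumed ≈ 138 kg

v_e = Isp · g₀ = 199 × 9.81 = 1952.2 m/s.
After the first burn: m = 697 × exp(−310/1952.2) = 697 × 0.85317 = 594.659 kg.
After the second burn: m = 594.659 × exp(−120/1952.2) = 594.659 × 0.94038 = 559.205 kg.
Total propellant = m₀ − m_final = 697 − 559.205 = 137.795 kg.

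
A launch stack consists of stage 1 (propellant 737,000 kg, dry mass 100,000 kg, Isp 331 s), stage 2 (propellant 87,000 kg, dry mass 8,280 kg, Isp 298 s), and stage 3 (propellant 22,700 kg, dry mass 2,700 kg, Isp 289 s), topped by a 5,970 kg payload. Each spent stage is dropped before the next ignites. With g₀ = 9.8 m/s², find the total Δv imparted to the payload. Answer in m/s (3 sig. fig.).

Δv ≈ 11700 m/s

Ignition mass of stage 1 = 737,000+100,000 + 87,000+8,280 + 22,700+2,700 + 5,970 = 963,650 kg.
Stage 1: m₀ = 963,650 kg, m_f = 963,650 − 737,000 = 226,650 kg; Δv = 331×9.8×ln(4.252) = 3243.8×1.4473 ≈ 4695 m/s.
Stage 2: m₀ = 126,650 kg, m_f = 126,650 − 87,000 = 39,650 kg; Δv = 298×9.8×ln(3.194) = 2920.4×1.1613 ≈ 3392 m/s.
Stage 3: m₀ = 31,370 kg, m_f = 31,370 − 22,700 = 8,670 kg; Δv = 289×9.8×ln(3.618) = 2832.2×1.2860 ≈ 3642 m/s.
Total Δv = 4695 + 3392 + 3642 = 11729 m/s.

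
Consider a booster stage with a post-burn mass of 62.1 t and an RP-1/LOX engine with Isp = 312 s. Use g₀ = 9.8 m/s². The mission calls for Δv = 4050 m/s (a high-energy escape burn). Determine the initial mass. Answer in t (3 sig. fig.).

v_e = Isp · g₀ = 312 × 9.8 = 3057.6 m/s.
m₀/m_f = exp(Δv / v_e) = exp(4050 / 3057.6) = exp(1.3246) = 3.7606.
m₀ = m_f × 3.7606 = 62.1 × 3.7606 = 233.533 t.

initial mass ≈ 234 t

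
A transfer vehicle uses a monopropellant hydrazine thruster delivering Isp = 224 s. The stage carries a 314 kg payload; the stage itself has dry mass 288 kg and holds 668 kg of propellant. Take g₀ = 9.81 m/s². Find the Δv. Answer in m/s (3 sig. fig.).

v_e = Isp · g₀ = 224 × 9.81 = 2197.4 m/s.
m₀ = payload + dry + propellant = 314 + 288 + 668 = 1,270 kg.
m_f = payload + dry = 314 + 288 = 602 kg.
By the Tsiolkovsky rocket equation, Δv = v_e · ln(m₀/m_f) = 2197.4 × ln(2.11) = 2197.4 × 0.7465 ≈ 1640.4 m/s.

Δv ≈ 1640 m/s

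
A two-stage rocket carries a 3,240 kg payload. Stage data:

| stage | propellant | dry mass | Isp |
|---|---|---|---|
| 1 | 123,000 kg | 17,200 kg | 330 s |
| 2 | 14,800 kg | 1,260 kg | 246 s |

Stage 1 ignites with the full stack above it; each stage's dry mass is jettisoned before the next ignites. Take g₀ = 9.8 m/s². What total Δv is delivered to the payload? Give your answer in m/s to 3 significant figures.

Ignition mass of stage 1 = 123,000+17,200 + 14,800+1,260 + 3,240 = 159,500 kg.
Stage 1: m₀ = 159,500 kg, m_f = 159,500 − 123,000 = 36,500 kg; Δv = 330×9.8×ln(4.37) = 3234.0×1.4747 ≈ 4769 m/s.
Stage 2: m₀ = 19,300 kg, m_f = 19,300 − 14,800 = 4,500 kg; Δv = 246×9.8×ln(4.289) = 2410.8×1.4560 ≈ 3510 m/s.
Total Δv = 4769 + 3510 = 8279 m/s.

Δv ≈ 8280 m/s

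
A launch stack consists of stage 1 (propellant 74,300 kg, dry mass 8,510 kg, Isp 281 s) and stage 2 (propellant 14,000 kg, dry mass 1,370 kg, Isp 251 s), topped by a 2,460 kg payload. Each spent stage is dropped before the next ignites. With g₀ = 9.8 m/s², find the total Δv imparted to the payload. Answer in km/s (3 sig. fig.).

Ignition mass of stage 1 = 74,300+8,510 + 14,000+1,370 + 2,460 = 100,640 kg.
Stage 1: m₀ = 100,640 kg, m_f = 100,640 − 74,300 = 26,340 kg; Δv = 281×9.8×ln(3.821) = 2753.8×1.3405 ≈ 3691 m/s.
Stage 2: m₀ = 17,830 kg, m_f = 17,830 − 14,000 = 3,830 kg; Δv = 251×9.8×ln(4.655) = 2459.8×1.5380 ≈ 3783 m/s.
Total Δv = 3691 + 3783 = 7474 m/s.

Δv ≈ 7.47 km/s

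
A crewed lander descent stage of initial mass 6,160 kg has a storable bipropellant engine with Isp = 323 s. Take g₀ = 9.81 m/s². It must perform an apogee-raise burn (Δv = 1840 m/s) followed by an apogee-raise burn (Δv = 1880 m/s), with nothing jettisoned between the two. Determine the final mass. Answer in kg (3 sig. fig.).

final mass ≈ 1900 kg

v_e = Isp · g₀ = 323 × 9.81 = 3168.6 m/s.
After the first burn: m = 6160 × exp(−1840/3168.6) = 6160 × 0.55951 = 3,446.58 kg.
After the second burn: m = 3,446.58 × exp(−1880/3168.6) = 3,446.58 × 0.55249 = 1,904.2 kg.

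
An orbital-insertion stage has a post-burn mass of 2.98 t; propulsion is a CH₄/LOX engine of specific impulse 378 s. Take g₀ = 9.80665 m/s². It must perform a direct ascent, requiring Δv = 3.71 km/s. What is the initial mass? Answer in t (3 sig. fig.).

v_e = Isp · g₀ = 378 × 9.80665 = 3706.9 m/s.
By the Tsiolkovsky rocket equation, m₀/m_f = exp(Δv / v_e) = exp(3710 / 3706.9) = exp(1.0008) = 2.7205.
m₀ = m_f × 2.7205 = 2.98 × 2.7205 = 8.10709 t.

initial mass ≈ 8.11 t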